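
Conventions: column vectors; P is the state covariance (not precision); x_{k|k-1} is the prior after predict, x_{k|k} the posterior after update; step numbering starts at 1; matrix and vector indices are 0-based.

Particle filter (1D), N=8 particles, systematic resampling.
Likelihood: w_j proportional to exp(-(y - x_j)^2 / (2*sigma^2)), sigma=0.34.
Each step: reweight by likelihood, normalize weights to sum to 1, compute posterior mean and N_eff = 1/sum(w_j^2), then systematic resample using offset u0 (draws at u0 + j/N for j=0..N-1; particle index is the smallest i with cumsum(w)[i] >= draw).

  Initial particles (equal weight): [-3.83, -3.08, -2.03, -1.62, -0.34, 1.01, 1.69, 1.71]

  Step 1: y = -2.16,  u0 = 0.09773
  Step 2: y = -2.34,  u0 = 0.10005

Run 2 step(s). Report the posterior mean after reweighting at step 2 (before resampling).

post_mean = -2.0091

step 1: w=[0.0000, 0.0208, 0.7505, 0.2287, 0.0000, 0.0000, 0.0000, 0.0000]  mean=-1.9580  Neff=1.6234  idx=[2, 2, 2, 2, 2, 2, 3, 3]
step 2: w=[0.1582, 0.1582, 0.1582, 0.1582, 0.1582, 0.1582, 0.0255, 0.0255]  mean=-2.0091  Neff=6.6041  idx=[0, 1, 2, 3, 3, 4, 5, 7]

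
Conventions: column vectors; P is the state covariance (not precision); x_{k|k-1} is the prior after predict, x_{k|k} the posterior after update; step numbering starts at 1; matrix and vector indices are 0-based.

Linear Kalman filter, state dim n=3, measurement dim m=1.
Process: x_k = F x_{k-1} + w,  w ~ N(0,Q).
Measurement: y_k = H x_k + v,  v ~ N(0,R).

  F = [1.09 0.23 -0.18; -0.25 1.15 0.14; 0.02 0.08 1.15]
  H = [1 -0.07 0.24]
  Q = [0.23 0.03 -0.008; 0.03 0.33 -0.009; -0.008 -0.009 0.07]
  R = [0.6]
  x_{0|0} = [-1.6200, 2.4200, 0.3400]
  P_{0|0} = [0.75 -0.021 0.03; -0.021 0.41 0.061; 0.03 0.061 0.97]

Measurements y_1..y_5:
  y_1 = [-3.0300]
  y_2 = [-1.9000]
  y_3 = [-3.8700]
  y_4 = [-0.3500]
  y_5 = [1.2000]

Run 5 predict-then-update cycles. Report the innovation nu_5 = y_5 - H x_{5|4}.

innov = [0.8277]

step 1: x^-=[-1.2704, 3.2356, 0.5522]  P^-=[1.1468 -0.1202 -0.1341; -0.1202 0.9677 0.2539; -0.1341 0.2539 1.3683]  S=[1.7743]  K=[0.6330; -0.0716; 0.0995]  nu=[-1.6656]  x^+=[-2.3247, 3.3548, 0.3865]  P^+=[0.4360 -0.0398 -0.2458; -0.0398 0.9586 0.2665; -0.2458 0.2665 1.3507]
step 2: x^-=[-1.8318, 4.4934, 0.6663]  P^-=[0.8969 -0.0121 -0.5047; -0.0121 1.7774 0.7198; -0.5047 0.7198 1.9002]  S=[1.3503]  K=[0.5751; 0.0269; -0.0733]  nu=[0.0865]  x^+=[-1.7821, 4.4957, 0.6600]  P^+=[0.4502 -0.0329 -0.4477; -0.0329 1.7765 0.7225; -0.4477 0.7225 1.8930]
step 3: x^-=[-1.0273, 5.7080, 1.0830]  P^-=[1.0196 0.0753 -0.7393; 0.0753 3.0275 1.5479; -0.7393 1.5479 2.6973]  S=[1.3724]  K=[0.6098; 0.1712; -0.1460]  nu=[-2.7031]  x^+=[-2.6757, 5.2453, 1.4776]  P^+=[0.5093 -0.0679 -0.6172; -0.0679 2.9873 1.5822; -0.6172 1.5822 2.6680]
step 4: x^-=[-1.9760, 6.9078, 2.0653]  P^-=[1.1566 0.1344 -0.8761; 0.1344 4.9566 2.9785; -0.8761 2.9785 3.8803]  S=[1.4650]  K=[0.6396; 0.3429; -0.1047]  nu=[1.6139]  x^+=[-0.9438, 7.4612, 1.8964]  P^+=[0.5574 -0.1868 -0.7780; -0.1868 4.7844 3.0311; -0.7780 3.0311 3.8642]
step 5: x^-=[0.3459, 9.0818, 2.7589]  P^-=[1.2312 0.1392 -0.9393; 0.1392 7.9058 5.3140; -0.9393 5.3140 5.7326]  S=[1.5512]  K=[0.6421; 0.5551; 0.0416]  nu=[0.8277]  x^+=[0.8774, 9.5413, 2.7933]  P^+=[0.5917 -0.4137 -0.9807; -0.4137 7.4278 5.2782; -0.9807 5.2782 5.7299]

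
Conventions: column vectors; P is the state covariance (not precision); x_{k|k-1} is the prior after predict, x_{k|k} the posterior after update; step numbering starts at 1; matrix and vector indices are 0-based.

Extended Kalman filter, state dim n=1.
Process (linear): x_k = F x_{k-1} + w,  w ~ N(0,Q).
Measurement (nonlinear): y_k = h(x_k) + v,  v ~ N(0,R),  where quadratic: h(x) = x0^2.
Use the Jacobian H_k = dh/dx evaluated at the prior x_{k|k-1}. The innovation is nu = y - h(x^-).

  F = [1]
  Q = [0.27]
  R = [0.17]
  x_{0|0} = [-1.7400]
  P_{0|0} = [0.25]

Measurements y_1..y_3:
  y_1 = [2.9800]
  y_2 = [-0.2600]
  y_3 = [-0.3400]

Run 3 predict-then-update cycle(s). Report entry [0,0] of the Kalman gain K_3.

step 1: x^-=[-1.7400]  P^-=[0.5200]  H_jac=[-3.4800]  S=[6.4674]  K=[-0.2798]  nu=[-0.0476]  x^+=[-1.7267]  P^+=[0.0137]
step 2: x^-=[-1.7267]  P^-=[0.2837]  H_jac=[-3.4534]  S=[3.5529]  K=[-0.2757]  nu=[-3.2414]  x^+=[-0.8330]  P^+=[0.0136]
step 3: x^-=[-0.8330]  P^-=[0.2836]  H_jac=[-1.6659]  S=[0.9570]  K=[-0.4936]  nu=[-1.0338]  x^+=[-0.3226]  P^+=[0.0504]

K[0,0] = -0.4936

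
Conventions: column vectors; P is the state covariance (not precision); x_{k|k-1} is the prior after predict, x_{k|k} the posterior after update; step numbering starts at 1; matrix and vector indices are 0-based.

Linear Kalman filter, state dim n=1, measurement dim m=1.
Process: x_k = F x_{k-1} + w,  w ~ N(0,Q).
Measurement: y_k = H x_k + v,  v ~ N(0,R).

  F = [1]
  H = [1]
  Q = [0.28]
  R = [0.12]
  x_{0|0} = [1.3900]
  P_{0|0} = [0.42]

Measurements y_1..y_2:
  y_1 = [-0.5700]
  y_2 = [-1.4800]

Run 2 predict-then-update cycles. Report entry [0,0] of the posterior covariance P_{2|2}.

P_post[0,0] = 0.0913

step 1: x^-=[1.3900]  P^-=[0.7000]  S=[0.8200]  K=[0.8537]  nu=[-1.9600]  x^+=[-0.2832]  P^+=[0.1024]
step 2: x^-=[-0.2832]  P^-=[0.3824]  S=[0.5024]  K=[0.7612]  nu=[-1.1968]  x^+=[-1.1942]  P^+=[0.0913]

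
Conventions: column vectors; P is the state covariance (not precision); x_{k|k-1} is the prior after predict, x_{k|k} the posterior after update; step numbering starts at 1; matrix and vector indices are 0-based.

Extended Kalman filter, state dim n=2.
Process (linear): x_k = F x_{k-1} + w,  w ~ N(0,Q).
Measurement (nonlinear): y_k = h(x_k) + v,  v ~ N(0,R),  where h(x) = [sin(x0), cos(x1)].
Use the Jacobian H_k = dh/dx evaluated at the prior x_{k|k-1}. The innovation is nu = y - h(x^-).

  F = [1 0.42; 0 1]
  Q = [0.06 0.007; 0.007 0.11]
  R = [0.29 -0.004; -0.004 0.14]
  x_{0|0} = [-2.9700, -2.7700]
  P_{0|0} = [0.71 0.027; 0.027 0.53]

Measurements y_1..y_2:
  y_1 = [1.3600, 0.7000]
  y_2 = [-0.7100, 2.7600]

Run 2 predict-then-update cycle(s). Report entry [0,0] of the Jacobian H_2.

step 1: x^-=[-4.1334, -2.7700]  P^-=[0.8862 0.2566; 0.2566 0.6400]  H_jac=[-0.5472 0.0000; 0.0000 0.3631]  S=[0.5553 -0.0550; -0.0550 0.2244]  K=[-0.8528 0.2063; -0.1540 0.9979]  nu=[0.5230, 1.6318]  x^+=[-4.2428, -1.2222]  P^+=[0.4535 0.0889; 0.0889 0.3865]
step 2: x^-=[-4.7561, -1.2222]  P^-=[0.6563 0.2582; 0.2582 0.4965]  H_jac=[0.0437 0.0000; 0.0000 0.9398]  S=[0.2913 0.0066; 0.0066 0.5785]  K=[0.0889 0.4185; 0.0205 0.8063]  nu=[-1.7090, 2.4184]  x^+=[-3.8960, 0.6928]  P^+=[0.5522 0.0620; 0.0620 0.1200]

H_jac[0,0] = 0.0437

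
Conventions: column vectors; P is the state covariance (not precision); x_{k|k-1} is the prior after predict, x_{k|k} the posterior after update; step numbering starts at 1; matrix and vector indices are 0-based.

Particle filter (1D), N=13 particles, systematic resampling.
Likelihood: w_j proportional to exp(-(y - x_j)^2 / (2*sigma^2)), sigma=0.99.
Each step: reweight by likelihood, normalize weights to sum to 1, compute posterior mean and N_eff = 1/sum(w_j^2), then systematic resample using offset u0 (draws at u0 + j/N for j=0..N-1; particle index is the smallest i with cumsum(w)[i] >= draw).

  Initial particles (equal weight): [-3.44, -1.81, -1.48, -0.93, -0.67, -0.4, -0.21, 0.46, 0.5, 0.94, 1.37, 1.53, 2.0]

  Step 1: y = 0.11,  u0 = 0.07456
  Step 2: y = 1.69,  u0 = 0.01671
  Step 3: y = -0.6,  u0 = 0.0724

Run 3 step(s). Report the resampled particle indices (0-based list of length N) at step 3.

resampled_idx = [0, 0, 1, 1, 2, 2, 3, 4, 4, 6, 7, 8, 12]

step 1: w=[0.0002, 0.0215, 0.0388, 0.0812, 0.1033, 0.1234, 0.1338, 0.1324, 0.1304, 0.0992, 0.0627, 0.0504, 0.0228]  mean=0.1086  Neff=9.6425  idx=[3, 4, 4, 5, 6, 6, 7, 7, 8, 9, 9, 10, 12]
step 2: w=[0.0056, 0.0108, 0.0108, 0.0200, 0.0294, 0.0294, 0.0858, 0.0858, 0.0902, 0.1394, 0.1394, 0.1763, 0.1769]  mean=0.9413  Neff=7.9055  idx=[2, 5, 6, 7, 8, 9, 9, 10, 10, 11, 11, 12, 12]
step 3: w=[0.1947, 0.1806, 0.1100, 0.1100, 0.1053, 0.0582, 0.0582, 0.0582, 0.0582, 0.0270, 0.0270, 0.0062, 0.0062]  mean=0.3031  Neff=8.2675  idx=[0, 0, 1, 1, 2, 2, 3, 4, 4, 6, 7, 8, 12]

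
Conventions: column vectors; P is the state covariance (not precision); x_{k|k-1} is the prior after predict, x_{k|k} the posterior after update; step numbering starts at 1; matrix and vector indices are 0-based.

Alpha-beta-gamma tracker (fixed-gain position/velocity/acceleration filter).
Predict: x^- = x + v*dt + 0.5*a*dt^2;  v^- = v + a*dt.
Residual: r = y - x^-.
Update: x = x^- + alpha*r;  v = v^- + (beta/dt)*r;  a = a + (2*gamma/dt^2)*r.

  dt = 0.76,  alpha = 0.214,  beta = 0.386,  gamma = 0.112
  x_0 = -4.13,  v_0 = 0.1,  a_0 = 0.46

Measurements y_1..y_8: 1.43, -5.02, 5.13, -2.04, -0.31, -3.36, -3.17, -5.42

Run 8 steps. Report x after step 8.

x_post = -12.4353

step 1: x_pred=-3.9212  r=5.3512  x^+=-2.7760  v^+=3.1674  a^+=2.5352
step 2: x_pred=0.3634  r=-5.3834  x^+=-0.7886  v^+=2.3600  a^+=0.4475
step 3: x_pred=1.1342  r=3.9958  x^+=1.9893  v^+=4.7295  a^+=1.9971
step 4: x_pred=6.1605  r=-8.2005  x^+=4.4056  v^+=2.0823  a^+=-1.1831
step 5: x_pred=5.6465  r=-5.9565  x^+=4.3718  v^+=-1.8421  a^+=-3.4931
step 6: x_pred=1.9630  r=-5.3230  x^+=0.8239  v^+=-7.2004  a^+=-5.5575
step 7: x_pred=-6.2534  r=3.0834  x^+=-5.5936  v^+=-9.8580  a^+=-4.3617
step 8: x_pred=-14.3453  r=8.9253  x^+=-12.4353  v^+=-8.6397  a^+=-0.9003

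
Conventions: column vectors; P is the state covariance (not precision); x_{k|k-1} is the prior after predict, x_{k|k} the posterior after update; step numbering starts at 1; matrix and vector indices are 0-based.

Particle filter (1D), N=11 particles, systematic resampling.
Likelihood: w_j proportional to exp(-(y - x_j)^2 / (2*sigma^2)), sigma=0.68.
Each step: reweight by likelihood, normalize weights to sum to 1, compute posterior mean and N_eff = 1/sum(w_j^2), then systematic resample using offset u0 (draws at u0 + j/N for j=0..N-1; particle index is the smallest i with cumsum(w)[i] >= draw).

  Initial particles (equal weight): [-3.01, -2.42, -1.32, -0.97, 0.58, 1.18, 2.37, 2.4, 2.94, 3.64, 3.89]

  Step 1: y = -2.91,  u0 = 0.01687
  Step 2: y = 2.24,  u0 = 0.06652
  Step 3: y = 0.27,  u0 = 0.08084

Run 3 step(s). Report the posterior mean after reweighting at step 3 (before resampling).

post_mean = -2.4200

step 1: w=[0.5369, 0.4186, 0.0353, 0.0093, 0.0000, 0.0000, 0.0000, 0.0000, 0.0000, 0.0000, 0.0000]  mean=-2.6845  Neff=2.1516  idx=[0, 0, 0, 0, 0, 0, 1, 1, 1, 1, 1]
step 2: w=[0.0004, 0.0004, 0.0004, 0.0004, 0.0004, 0.0004, 0.1996, 0.1996, 0.1996, 0.1996, 0.1996]  mean=-2.4213  Neff=5.0216  idx=[6, 6, 7, 7, 8, 8, 9, 9, 9, 10, 10]
step 3: w=[0.0909, 0.0909, 0.0909, 0.0909, 0.0909, 0.0909, 0.0909, 0.0909, 0.0909, 0.0909, 0.0909]  mean=-2.4200  Neff=11.0000  idx=[0, 1, 2, 3, 4, 5, 6, 7, 8, 9, 10]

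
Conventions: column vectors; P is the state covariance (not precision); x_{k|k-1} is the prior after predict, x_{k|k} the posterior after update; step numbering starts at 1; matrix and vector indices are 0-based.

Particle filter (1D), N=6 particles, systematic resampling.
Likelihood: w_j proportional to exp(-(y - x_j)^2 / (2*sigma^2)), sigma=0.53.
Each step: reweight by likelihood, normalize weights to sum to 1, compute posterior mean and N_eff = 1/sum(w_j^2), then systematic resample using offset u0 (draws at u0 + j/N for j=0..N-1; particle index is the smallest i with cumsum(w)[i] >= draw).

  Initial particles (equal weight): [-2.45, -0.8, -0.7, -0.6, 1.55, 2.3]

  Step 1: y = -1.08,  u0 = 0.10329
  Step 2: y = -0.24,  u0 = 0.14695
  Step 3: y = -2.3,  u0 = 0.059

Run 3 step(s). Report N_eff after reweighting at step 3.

step 1: w=[0.0151, 0.3714, 0.3302, 0.2833, 0.0000, 0.0000]  mean=-0.7353  Neff=3.0540  idx=[1, 1, 2, 2, 3, 3]
step 2: w=[0.1394, 0.1394, 0.1672, 0.1672, 0.1934, 0.1934]  mean=-0.6892  Neff=5.8967  idx=[1, 2, 3, 4, 5, 5]
step 3: w=[0.3213, 0.1851, 0.1851, 0.1029, 0.1029, 0.1029]  mean=-0.7013  Neff=4.9144  idx=[0, 0, 1, 2, 3, 4]

N_eff = 4.9144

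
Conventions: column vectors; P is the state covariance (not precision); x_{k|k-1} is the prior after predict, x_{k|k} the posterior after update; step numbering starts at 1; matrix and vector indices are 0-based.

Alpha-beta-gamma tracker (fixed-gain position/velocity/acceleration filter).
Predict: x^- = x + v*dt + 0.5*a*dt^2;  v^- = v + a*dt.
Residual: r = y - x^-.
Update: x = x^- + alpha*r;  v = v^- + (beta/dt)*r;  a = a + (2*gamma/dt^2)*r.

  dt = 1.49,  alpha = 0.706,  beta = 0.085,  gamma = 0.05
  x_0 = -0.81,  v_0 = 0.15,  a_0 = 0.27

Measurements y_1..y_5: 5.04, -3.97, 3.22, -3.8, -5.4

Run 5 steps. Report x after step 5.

x_post = -3.7171

step 1: x_pred=-0.2868  r=5.3268  x^+=3.4739  v^+=0.8562  a^+=0.5099
step 2: x_pred=5.3157  r=-9.2857  x^+=-1.2400  v^+=1.0863  a^+=0.0917
step 3: x_pred=0.4803  r=2.7397  x^+=2.4145  v^+=1.3792  a^+=0.2151
step 4: x_pred=4.7082  r=-8.5082  x^+=-1.2986  v^+=1.2143  a^+=-0.1682
step 5: x_pred=0.3240  r=-5.7240  x^+=-3.7171  v^+=0.6372  a^+=-0.4260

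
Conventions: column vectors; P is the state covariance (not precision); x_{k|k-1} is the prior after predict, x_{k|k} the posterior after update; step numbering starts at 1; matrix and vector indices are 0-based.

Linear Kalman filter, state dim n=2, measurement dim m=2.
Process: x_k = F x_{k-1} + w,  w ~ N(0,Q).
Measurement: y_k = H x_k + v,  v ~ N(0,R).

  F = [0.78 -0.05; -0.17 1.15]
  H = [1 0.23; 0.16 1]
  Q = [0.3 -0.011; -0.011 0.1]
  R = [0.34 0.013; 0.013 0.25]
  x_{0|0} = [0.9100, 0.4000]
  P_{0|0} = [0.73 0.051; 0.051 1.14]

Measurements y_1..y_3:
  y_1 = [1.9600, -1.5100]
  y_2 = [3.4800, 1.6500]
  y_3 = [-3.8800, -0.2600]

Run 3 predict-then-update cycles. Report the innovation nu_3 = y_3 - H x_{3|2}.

innov = [-5.7041, -0.1429]

step 1: x^-=[0.6898, 0.3053]  P^-=[0.7430 -0.1272; -0.1272 1.6088]  S=[1.1096 0.3701; 0.3701 1.8371]  K=[0.6912 -0.1437; -0.0745 0.8796]  nu=[1.2000, -1.9257]  x^+=[1.7960, -1.4780]  P^+=[0.2485 -0.0667; -0.0667 0.2296]
step 2: x^-=[1.4748, -2.0050]  P^-=[0.4570 -0.1176; -0.1176 0.4369]  S=[0.7660 0.0647; 0.0647 0.6610]  K=[0.5717 -0.1232; -0.0764 0.6400]  nu=[2.4664, 3.4191]  x^+=[2.4635, -0.0051]  P^+=[0.2057 -0.0563; -0.0563 0.1680]
step 3: x^-=[1.9217, -0.4246]  P^-=[0.4300 -0.0989; -0.0989 0.3502]  S=[0.7430 0.0598; 0.0598 0.5795]  K=[0.5569 -0.1094; -0.0717 0.5843]  nu=[-5.7041, -0.1429]  x^+=[-1.2391, -0.0989]  P^+=[0.1999 -0.0521; -0.0521 0.1535]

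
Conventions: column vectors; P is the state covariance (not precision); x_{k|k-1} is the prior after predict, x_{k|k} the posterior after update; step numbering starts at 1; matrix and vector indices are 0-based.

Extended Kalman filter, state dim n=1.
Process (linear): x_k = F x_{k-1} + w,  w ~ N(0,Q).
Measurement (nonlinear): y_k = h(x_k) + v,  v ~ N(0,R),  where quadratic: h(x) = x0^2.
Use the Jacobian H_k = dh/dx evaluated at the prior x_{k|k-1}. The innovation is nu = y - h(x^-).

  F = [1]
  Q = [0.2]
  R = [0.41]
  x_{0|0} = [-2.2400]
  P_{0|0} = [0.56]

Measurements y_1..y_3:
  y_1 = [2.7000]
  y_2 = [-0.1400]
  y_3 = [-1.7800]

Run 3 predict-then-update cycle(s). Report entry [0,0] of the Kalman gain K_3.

step 1: x^-=[-2.2400]  P^-=[0.7600]  H_jac=[-4.4800]  S=[15.6635]  K=[-0.2174]  nu=[-2.3176]  x^+=[-1.7362]  P^+=[0.0199]
step 2: x^-=[-1.7362]  P^-=[0.2199]  H_jac=[-3.4724]  S=[3.0614]  K=[-0.2494]  nu=[-3.1545]  x^+=[-0.9495]  P^+=[0.0294]
step 3: x^-=[-0.9495]  P^-=[0.2294]  H_jac=[-1.8989]  S=[1.2374]  K=[-0.3521]  nu=[-2.6815]  x^+=[-0.0052]  P^+=[0.0760]

K[0,0] = -0.3521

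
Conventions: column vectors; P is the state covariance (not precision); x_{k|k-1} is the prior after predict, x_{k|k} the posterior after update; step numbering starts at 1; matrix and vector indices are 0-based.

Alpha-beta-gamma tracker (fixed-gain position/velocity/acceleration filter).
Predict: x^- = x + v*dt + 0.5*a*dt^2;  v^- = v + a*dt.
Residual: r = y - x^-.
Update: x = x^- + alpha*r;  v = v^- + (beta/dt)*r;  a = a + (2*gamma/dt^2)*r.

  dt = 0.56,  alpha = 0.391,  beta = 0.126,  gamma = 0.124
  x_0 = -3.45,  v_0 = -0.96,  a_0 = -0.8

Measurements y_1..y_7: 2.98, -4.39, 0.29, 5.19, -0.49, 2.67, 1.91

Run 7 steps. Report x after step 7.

x_post = 5.3863

step 1: x_pred=-4.1130  r=7.0930  x^+=-1.3397  v^+=0.1879  a^+=4.8093
step 2: x_pred=-0.4803  r=-3.9097  x^+=-2.0090  v^+=2.0015  a^+=1.7175
step 3: x_pred=-0.6189  r=0.9089  x^+=-0.2635  v^+=3.1677  a^+=2.4362
step 4: x_pred=1.8924  r=3.2976  x^+=3.1818  v^+=5.2740  a^+=5.0440
step 5: x_pred=6.9261  r=-7.4161  x^+=4.0264  v^+=6.4300  a^+=-0.8208
step 6: x_pred=7.4985  r=-4.8285  x^+=5.6106  v^+=4.8840  a^+=-4.6392
step 7: x_pred=7.6181  r=-5.7081  x^+=5.3863  v^+=1.0017  a^+=-9.1533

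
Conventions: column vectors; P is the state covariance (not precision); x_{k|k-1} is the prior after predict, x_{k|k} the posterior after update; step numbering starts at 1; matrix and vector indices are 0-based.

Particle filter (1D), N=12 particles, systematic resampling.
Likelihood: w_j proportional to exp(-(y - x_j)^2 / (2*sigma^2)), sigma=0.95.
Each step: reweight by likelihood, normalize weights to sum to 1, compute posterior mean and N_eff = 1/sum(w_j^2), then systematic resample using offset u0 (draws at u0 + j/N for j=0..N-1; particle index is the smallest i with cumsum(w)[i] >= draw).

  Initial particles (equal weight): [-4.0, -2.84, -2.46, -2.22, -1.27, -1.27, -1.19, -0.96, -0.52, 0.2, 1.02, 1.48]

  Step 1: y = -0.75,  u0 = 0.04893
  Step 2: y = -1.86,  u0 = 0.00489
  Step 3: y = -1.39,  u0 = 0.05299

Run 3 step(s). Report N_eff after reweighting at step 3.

N_eff = 11.7443

step 1: w=[0.0005, 0.0148, 0.0330, 0.0503, 0.1434, 0.1434, 0.1496, 0.1625, 0.1617, 0.1010, 0.0294, 0.0106]  mean=-0.9531  Neff=7.6309  idx=[3, 4, 4, 5, 5, 6, 7, 7, 8, 8, 9, 10]
step 2: w=[0.1305, 0.1156, 0.1156, 0.1156, 0.1156, 0.1094, 0.0895, 0.0895, 0.0519, 0.0519, 0.0134, 0.0014]  mean=-1.2291  Neff=9.6083  idx=[0, 0, 1, 2, 2, 3, 4, 4, 5, 6, 7, 8]
step 3: w=[0.0635, 0.0635, 0.0922, 0.0922, 0.0922, 0.0922, 0.0922, 0.0922, 0.0909, 0.0839, 0.0839, 0.0611]  mean=-1.2854  Neff=11.7443  idx=[0, 2, 3, 3, 4, 5, 6, 7, 8, 9, 10, 11]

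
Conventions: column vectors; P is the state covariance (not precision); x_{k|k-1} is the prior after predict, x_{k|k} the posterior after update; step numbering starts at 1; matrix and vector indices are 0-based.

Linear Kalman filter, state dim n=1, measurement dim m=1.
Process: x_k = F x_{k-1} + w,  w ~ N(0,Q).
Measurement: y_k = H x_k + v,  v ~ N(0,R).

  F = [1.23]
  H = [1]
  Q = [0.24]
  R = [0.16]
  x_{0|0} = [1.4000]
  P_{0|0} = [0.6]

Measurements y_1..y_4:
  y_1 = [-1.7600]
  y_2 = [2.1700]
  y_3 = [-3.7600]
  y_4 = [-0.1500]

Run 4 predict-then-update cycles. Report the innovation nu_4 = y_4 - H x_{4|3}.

innov = [2.7053]

step 1: x^-=[1.7220]  P^-=[1.1477]  S=[1.3077]  K=[0.8777]  nu=[-3.4820]  x^+=[-1.3340]  P^+=[0.1404]
step 2: x^-=[-1.6408]  P^-=[0.4524]  S=[0.6124]  K=[0.7388]  nu=[3.8108]  x^+=[1.1744]  P^+=[0.1182]
step 3: x^-=[1.4446]  P^-=[0.4188]  S=[0.5788]  K=[0.7236]  nu=[-5.2046]  x^+=[-2.3213]  P^+=[0.1158]
step 4: x^-=[-2.8553]  P^-=[0.4152]  S=[0.5752]  K=[0.7218]  nu=[2.7053]  x^+=[-0.9026]  P^+=[0.1155]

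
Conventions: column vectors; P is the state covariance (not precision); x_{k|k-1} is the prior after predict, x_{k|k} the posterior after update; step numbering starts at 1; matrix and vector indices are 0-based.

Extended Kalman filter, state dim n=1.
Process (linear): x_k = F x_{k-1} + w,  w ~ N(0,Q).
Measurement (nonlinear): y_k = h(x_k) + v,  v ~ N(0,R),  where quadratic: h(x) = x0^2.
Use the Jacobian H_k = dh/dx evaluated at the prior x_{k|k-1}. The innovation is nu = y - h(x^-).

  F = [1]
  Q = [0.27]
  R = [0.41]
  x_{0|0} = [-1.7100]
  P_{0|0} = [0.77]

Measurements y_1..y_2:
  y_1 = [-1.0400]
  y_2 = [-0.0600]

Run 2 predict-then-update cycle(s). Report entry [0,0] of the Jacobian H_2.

H_jac[0,0] = -1.1774

step 1: x^-=[-1.7100]  P^-=[1.0400]  H_jac=[-3.4200]  S=[12.5743]  K=[-0.2829]  nu=[-3.9641]  x^+=[-0.5887]  P^+=[0.0339]
step 2: x^-=[-0.5887]  P^-=[0.3039]  H_jac=[-1.1774]  S=[0.8313]  K=[-0.4304]  nu=[-0.4066]  x^+=[-0.4137]  P^+=[0.1499]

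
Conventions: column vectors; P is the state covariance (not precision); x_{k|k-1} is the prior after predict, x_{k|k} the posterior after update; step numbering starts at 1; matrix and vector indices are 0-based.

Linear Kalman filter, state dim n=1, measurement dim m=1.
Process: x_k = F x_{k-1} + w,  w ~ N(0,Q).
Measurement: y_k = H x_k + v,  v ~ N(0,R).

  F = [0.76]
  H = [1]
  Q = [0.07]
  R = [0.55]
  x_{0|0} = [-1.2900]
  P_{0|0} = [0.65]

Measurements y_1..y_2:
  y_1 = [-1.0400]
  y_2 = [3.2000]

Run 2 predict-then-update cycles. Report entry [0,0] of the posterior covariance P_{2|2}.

step 1: x^-=[-0.9804]  P^-=[0.4454]  S=[0.9954]  K=[0.4475]  nu=[-0.0596]  x^+=[-1.0071]  P^+=[0.2461]
step 2: x^-=[-0.7654]  P^-=[0.2122]  S=[0.7622]  K=[0.2784]  nu=[3.9654]  x^+=[0.3384]  P^+=[0.1531]

P_post[0,0] = 0.1531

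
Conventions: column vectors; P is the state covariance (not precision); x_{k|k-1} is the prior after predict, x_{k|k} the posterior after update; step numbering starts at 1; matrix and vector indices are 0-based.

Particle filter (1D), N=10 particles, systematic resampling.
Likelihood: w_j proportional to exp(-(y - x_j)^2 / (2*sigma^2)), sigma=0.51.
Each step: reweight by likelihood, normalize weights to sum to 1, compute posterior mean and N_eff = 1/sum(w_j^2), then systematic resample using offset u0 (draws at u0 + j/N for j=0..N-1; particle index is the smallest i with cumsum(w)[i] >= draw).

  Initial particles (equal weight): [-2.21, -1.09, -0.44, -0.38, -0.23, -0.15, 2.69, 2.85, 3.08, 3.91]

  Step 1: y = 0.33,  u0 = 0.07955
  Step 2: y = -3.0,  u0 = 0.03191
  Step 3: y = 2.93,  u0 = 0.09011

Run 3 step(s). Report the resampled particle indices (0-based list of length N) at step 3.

step 1: w=[0.0000, 0.0109, 0.1675, 0.1987, 0.2866, 0.3363, 0.0000, 0.0000, 0.0000, 0.0000]  mean=-0.2774  Neff=3.8037  idx=[2, 3, 3, 4, 4, 4, 5, 5, 5, 5]
step 2: w=[0.3780, 0.2080, 0.2080, 0.0440, 0.0440, 0.0440, 0.0185, 0.0185, 0.0185, 0.0185]  mean=-0.3659  Neff=4.2265  idx=[0, 0, 0, 0, 1, 1, 2, 2, 3, 6]
step 3: w=[0.0159, 0.0159, 0.0159, 0.0159, 0.0343, 0.0343, 0.0343, 0.0343, 0.2214, 0.5780]  mean=-0.2176  Neff=2.5716  idx=[4, 7, 8, 8, 9, 9, 9, 9, 9, 9]

resampled_idx = [4, 7, 8, 8, 9, 9, 9, 9, 9, 9]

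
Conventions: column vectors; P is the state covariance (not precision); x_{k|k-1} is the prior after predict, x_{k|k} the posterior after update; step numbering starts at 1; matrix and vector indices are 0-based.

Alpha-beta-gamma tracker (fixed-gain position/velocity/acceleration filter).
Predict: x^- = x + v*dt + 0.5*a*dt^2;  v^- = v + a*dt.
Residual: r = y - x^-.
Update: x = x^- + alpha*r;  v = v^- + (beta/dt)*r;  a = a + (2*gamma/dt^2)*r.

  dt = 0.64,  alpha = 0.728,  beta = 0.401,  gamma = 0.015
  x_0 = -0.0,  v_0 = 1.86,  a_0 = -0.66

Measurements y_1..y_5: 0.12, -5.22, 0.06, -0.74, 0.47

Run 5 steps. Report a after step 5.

a_post = -0.5125

step 1: x_pred=1.0552  r=-0.9352  x^+=0.3744  v^+=0.8516  a^+=-0.7285
step 2: x_pred=0.7702  r=-5.9902  x^+=-3.5907  v^+=-3.3679  a^+=-1.1672
step 3: x_pred=-5.9851  r=6.0451  x^+=-1.5843  v^+=-0.3272  a^+=-0.7245
step 4: x_pred=-1.9421  r=1.2021  x^+=-1.0670  v^+=-0.0377  a^+=-0.6364
step 5: x_pred=-1.2215  r=1.6915  x^+=0.0099  v^+=0.6148  a^+=-0.5125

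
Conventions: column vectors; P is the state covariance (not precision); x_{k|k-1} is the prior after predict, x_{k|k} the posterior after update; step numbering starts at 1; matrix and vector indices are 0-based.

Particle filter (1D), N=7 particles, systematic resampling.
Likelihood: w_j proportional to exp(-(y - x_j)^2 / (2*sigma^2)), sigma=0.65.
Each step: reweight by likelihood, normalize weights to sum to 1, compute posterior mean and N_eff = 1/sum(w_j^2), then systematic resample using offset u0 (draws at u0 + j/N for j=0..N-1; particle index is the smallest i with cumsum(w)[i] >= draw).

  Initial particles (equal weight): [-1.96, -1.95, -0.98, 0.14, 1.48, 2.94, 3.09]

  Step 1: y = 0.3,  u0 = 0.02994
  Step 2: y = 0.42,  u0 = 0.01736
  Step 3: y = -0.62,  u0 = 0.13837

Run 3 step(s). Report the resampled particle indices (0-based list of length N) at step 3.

resampled_idx = [0, 1, 2, 3, 4, 5, 6]

step 1: w=[0.0018, 0.0019, 0.1097, 0.7396, 0.1467, 0.0002, 0.0001]  mean=0.2068  Neff=1.7224  idx=[2, 3, 3, 3, 3, 3, 4]
step 2: w=[0.0200, 0.1852, 0.1852, 0.1852, 0.1852, 0.1852, 0.0538]  mean=0.1897  Neff=5.7183  idx=[0, 1, 2, 3, 4, 4, 5]
step 3: w=[0.2207, 0.1299, 0.1299, 0.1299, 0.1299, 0.1299, 0.1299]  mean=-0.1072  Neff=6.6699  idx=[0, 1, 2, 3, 4, 5, 6]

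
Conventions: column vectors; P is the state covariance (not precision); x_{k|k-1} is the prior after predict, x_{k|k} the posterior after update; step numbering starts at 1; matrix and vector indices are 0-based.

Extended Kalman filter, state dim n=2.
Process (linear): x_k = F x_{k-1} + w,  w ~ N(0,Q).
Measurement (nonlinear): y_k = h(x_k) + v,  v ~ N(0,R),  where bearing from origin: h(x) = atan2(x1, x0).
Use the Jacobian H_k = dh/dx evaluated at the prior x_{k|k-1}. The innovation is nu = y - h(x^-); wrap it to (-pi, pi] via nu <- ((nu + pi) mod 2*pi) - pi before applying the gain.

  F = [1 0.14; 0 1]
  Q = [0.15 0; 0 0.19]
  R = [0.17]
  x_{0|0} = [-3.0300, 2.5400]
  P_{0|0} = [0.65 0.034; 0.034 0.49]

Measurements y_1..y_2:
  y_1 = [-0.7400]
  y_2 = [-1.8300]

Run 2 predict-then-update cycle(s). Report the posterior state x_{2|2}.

x_post = [-2.2774, 4.5308]

step 1: x^-=[-2.6744, 2.5400]  P^-=[0.8191 0.1026; 0.1026 0.6800]  H_jac=[-0.1867 -0.1966]  S=[0.2324]  K=[-0.7450; -0.6577]  nu=[-3.1220]  x^+=[-0.3486, 4.5934]  P^+=[0.6902 -0.0113; -0.0113 0.5795]
step 2: x^-=[0.2945, 4.5934]  P^-=[0.8484 0.0699; 0.0699 0.7695]  H_jac=[-0.2168 0.0139]  S=[0.2096]  K=[-0.8729; -0.0212]  nu=[2.9464]  x^+=[-2.2774, 4.5308]  P^+=[0.6887 0.0660; 0.0660 0.7694]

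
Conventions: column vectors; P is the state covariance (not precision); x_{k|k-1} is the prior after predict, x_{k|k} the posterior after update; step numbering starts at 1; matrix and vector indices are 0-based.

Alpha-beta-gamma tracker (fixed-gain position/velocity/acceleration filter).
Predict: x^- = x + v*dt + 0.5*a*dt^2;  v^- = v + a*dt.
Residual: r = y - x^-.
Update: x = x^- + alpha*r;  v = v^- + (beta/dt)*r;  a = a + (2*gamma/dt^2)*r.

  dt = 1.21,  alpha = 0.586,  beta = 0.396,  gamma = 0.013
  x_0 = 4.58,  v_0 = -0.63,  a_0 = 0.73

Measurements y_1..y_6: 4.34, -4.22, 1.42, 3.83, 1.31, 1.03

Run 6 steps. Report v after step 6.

step 1: x_pred=4.3521  r=-0.0121  x^+=4.3450  v^+=0.2493  a^+=0.7298
step 2: x_pred=5.1809  r=-9.4009  x^+=-0.3280  v^+=-1.9443  a^+=0.5628
step 3: x_pred=-2.2686  r=3.6886  x^+=-0.1071  v^+=-0.0561  a^+=0.6283
step 4: x_pred=0.2850  r=3.5450  x^+=2.3624  v^+=1.8644  a^+=0.6913
step 5: x_pred=5.1243  r=-3.8143  x^+=2.8891  v^+=1.4525  a^+=0.6236
step 6: x_pred=5.1032  r=-4.0732  x^+=2.7163  v^+=0.8740  a^+=0.5512

v_post = 0.8740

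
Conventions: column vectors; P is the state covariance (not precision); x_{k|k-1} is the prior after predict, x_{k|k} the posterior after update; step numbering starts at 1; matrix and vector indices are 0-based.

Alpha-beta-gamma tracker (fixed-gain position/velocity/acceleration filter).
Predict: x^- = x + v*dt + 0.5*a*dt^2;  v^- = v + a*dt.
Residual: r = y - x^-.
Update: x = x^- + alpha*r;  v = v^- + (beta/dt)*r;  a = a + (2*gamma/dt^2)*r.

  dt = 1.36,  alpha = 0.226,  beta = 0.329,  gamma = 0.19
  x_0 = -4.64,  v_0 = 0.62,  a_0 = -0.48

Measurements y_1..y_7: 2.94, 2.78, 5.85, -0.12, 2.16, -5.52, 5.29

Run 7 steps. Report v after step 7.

v_post = -13.5446

step 1: x_pred=-4.2407  r=7.1807  x^+=-2.6179  v^+=1.7043  a^+=0.9953
step 2: x_pred=0.6204  r=2.1596  x^+=1.1085  v^+=3.5803  a^+=1.4390
step 3: x_pred=7.3084  r=-1.4584  x^+=6.9788  v^+=5.1845  a^+=1.1393
step 4: x_pred=15.0834  r=-15.2034  x^+=11.6474  v^+=3.0561  a^+=-1.9842
step 5: x_pred=13.9687  r=-11.8087  x^+=11.2999  v^+=-2.4991  a^+=-4.4103
step 6: x_pred=3.8225  r=-9.3425  x^+=1.7111  v^+=-10.7572  a^+=-6.3297
step 7: x_pred=-18.7723  r=24.0623  x^+=-13.3343  v^+=-13.5446  a^+=-1.3861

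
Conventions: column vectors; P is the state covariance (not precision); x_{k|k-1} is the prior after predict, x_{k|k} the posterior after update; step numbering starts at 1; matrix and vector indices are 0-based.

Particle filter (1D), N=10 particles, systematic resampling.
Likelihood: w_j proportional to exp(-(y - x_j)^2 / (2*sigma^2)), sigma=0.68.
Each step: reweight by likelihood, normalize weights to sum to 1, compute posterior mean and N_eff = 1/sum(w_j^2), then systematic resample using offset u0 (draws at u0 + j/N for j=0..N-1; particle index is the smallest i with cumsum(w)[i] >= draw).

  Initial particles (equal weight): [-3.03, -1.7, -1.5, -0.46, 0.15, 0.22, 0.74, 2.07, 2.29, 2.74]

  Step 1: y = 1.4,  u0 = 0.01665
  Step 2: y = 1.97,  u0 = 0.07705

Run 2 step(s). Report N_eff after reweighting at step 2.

N_eff = 6.2806

step 1: w=[0.0000, 0.0000, 0.0001, 0.0106, 0.0825, 0.0991, 0.2789, 0.2750, 0.1897, 0.0641]  mean=1.4149  Neff=4.7560  idx=[4, 5, 6, 6, 6, 7, 7, 7, 8, 8]
step 2: w=[0.0051, 0.0067, 0.0360, 0.0360, 0.0360, 0.1830, 0.1830, 0.1830, 0.1656, 0.1656]  mean=1.9768  Neff=6.2806  idx=[3, 5, 5, 6, 6, 7, 8, 8, 9, 9]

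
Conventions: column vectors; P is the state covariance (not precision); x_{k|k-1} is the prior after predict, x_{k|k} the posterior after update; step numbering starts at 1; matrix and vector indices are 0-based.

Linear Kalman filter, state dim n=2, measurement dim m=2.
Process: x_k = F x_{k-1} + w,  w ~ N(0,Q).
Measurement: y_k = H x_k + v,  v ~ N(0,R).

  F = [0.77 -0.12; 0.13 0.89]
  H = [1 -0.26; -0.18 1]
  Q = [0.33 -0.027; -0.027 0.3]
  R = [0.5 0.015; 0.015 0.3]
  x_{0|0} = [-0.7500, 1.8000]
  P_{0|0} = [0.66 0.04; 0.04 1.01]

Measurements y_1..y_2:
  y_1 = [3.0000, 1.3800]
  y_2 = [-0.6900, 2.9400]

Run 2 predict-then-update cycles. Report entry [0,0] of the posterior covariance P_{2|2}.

P_post[0,0] = 0.2626

step 1: x^-=[-0.7935, 1.5045]  P^-=[0.7285 -0.0420; -0.0420 1.1204]  S=[1.3261 -0.4514; -0.4514 1.4592]  K=[0.5781 0.0602; 0.0132 0.7771]  nu=[4.1847, -0.2673]  x^+=[1.6095, 1.3519]  P^+=[0.3115 0.0828; 0.0828 0.2482]
step 2: x^-=[1.0771, 1.4124]  P^-=[0.5029 0.0331; 0.0331 0.5210]  S=[1.0209 -0.1763; -0.1763 0.8254]  K=[0.4903 0.0352; 0.0078 0.6257]  nu=[-1.3998, 1.7214]  x^+=[0.4513, 2.4786]  P^+=[0.2626 0.0652; 0.0652 0.1996]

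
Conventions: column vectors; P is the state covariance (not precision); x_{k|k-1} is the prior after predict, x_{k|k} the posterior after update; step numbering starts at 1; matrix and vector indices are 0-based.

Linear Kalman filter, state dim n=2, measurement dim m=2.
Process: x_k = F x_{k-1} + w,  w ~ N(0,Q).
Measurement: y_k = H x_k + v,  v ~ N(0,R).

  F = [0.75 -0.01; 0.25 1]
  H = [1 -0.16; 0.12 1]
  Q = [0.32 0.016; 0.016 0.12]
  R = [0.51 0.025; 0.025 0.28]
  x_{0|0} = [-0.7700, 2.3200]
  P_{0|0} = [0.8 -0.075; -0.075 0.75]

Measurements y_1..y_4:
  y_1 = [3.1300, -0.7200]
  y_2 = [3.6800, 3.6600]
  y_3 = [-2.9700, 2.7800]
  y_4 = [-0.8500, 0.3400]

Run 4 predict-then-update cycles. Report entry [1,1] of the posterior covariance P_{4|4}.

step 1: x^-=[-0.6007, 2.1275]  P^-=[0.7712 0.1024; 0.1024 0.8825]  S=[1.2710 0.0768; 0.0768 1.1982]  K=[0.5863 0.1251; -0.0759 0.7517]  nu=[4.0711, -2.7754]  x^+=[1.4389, -0.2677]  P^+=[0.3043 0.0132; 0.0132 0.2070]
step 2: x^-=[1.0818, 0.0920]  P^-=[0.4910 0.0808; 0.0808 0.3526]  S=[0.9841 0.1068; 0.1068 0.6591]  K=[0.4710 0.1357; -0.0355 0.5555]  nu=[2.6129, 3.4382]  x^+=[2.7792, 1.9091]  P^+=[0.2468 0.0202; 0.0202 0.1522]
step 3: x^-=[2.0653, 2.6039]  P^-=[0.4586 0.0758; 0.0758 0.2977]  S=[0.9519 0.1068; 0.1068 0.6025]  K=[0.4536 0.1368; -0.0281 0.5142]  nu=[-4.6187, -0.0717]  x^+=[-0.0397, 2.6966]  P^+=[0.2381 0.0211; 0.0211 0.1407]
step 4: x^-=[-0.0567, 2.6867]  P^-=[0.4537 0.0750; 0.0750 0.2862]  S=[0.9470 0.1072; 0.1072 0.5907]  K=[0.4508 0.1373; -0.0263 0.5045]  nu=[-0.3634, -2.3399]  x^+=[-0.5418, 1.5159]  P^+=[0.2368 0.0213; 0.0213 0.1380]

P_post[1,1] = 0.1380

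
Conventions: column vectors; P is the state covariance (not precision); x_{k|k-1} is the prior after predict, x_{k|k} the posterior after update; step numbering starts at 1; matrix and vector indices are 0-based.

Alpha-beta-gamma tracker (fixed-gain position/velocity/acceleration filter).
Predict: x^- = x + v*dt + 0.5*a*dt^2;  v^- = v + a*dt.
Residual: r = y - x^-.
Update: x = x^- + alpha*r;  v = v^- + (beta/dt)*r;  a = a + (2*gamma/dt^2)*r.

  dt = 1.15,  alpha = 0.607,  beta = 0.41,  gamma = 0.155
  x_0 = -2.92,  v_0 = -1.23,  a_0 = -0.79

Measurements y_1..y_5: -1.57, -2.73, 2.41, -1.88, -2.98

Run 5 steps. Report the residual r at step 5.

step 1: x_pred=-4.8569  r=3.2869  x^+=-2.8617  v^+=-0.9667  a^+=-0.0195
step 2: x_pred=-3.9863  r=1.2563  x^+=-3.2237  v^+=-0.5412  a^+=0.2749
step 3: x_pred=-3.6643  r=6.0743  x^+=0.0228  v^+=1.9406  a^+=1.6988
step 4: x_pred=3.3778  r=-5.2578  x^+=0.1863  v^+=2.0197  a^+=0.4663
step 5: x_pred=2.8173  r=-5.7973  x^+=-0.7016  v^+=0.4891  a^+=-0.8926

resid = -5.7973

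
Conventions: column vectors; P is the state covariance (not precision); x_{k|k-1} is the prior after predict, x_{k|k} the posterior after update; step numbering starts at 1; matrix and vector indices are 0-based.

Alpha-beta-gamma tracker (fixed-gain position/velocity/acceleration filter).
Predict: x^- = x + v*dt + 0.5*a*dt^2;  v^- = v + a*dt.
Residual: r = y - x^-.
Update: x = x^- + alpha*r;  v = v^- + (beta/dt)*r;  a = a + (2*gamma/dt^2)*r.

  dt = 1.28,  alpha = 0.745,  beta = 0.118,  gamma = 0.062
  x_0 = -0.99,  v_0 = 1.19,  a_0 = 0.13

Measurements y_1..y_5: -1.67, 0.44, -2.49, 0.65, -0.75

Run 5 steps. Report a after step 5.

step 1: x_pred=0.6397  r=-2.3097  x^+=-1.0810  v^+=1.1435  a^+=-0.0448
step 2: x_pred=0.3459  r=0.0941  x^+=0.4160  v^+=1.0948  a^+=-0.0377
step 3: x_pred=1.7865  r=-4.2765  x^+=-1.3995  v^+=0.6523  a^+=-0.3613
step 4: x_pred=-0.8605  r=1.5105  x^+=0.2648  v^+=0.3291  a^+=-0.2470
step 5: x_pred=0.4836  r=-1.2336  x^+=-0.4354  v^+=-0.1009  a^+=-0.3404

a_post = -0.3404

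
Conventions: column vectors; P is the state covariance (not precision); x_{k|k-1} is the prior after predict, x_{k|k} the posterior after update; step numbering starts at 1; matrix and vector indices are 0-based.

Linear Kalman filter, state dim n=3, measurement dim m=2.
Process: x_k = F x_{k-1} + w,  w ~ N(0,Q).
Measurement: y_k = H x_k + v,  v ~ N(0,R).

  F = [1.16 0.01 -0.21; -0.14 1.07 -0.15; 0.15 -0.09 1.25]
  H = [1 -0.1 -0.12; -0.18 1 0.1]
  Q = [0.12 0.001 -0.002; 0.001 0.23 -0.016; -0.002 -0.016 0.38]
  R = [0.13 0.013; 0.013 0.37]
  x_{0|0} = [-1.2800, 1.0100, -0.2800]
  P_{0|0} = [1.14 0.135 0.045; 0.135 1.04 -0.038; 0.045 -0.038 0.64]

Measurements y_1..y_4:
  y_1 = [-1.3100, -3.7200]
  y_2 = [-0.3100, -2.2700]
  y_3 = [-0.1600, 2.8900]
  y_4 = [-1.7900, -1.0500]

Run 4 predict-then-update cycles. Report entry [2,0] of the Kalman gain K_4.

K[2,0] = -1.6484

step 1: x^-=[-1.4159, 1.3019, -0.6329]  P^-=[1.6637 0.0166 0.0762; 0.0166 1.4311 -0.2969; 0.0762 -0.2969 1.4359]  S=[1.7999 -0.3820; -0.3820 1.8012]  K=[0.9276 0.0439; 0.1197 0.8017; -0.0593 -0.1053]  nu=[0.1601, -5.2135]  x^+=[-1.4964, -2.8588, -0.0933]  P^+=[0.1425 0.0395 0.1451; 0.0395 0.3208 -0.1550; 0.1451 -0.1550 1.4143]
step 2: x^-=[-1.7448, -2.8354, -0.0838]  P^-=[0.3050 0.0888 -0.1518; 0.0888 0.6760 -0.5464; -0.1518 -0.5464 2.6839]  S=[0.4860 0.0013; 0.0013 0.9469]  K=[0.6468 0.0189; 0.1769 0.6390; -0.8619 -0.2635]  nu=[1.1412, 0.2597]  x^+=[-1.0018, -2.4675, -1.1359]  P^+=[0.1013 0.0212 0.1241; 0.0212 0.2738 -0.3120; 0.1241 -0.3120 2.2565]
step 3: x^-=[-0.9482, -2.3296, -1.3480]  P^-=[0.2973 0.1375 -0.4129; 0.1375 0.6952 -0.9100; -0.4129 -0.9100 4.0265]  S=[0.5419 0.0497; 0.0497 0.8985]  K=[0.6133 0.0136; 0.2691 0.6300; -1.4487 -0.4017]  nu=[0.3935, 5.1838]  x^+=[-0.6364, 1.0422, -4.0005]  P^+=[0.0924 0.0210 0.0868; 0.0210 0.2824 -0.4205; 0.0868 -0.4205 2.6863]
step 4: x^-=[0.1123, 1.8044, -5.1899]  P^-=[0.3228 0.1822 -0.5836; 0.1822 0.7480 -1.1304; -0.5836 -1.1304 4.7082]  S=[0.6046 0.0851; 0.0851 0.9048]  K=[0.6176 0.0146; 0.3125 0.6361; -1.6484 -0.4579]  nu=[-2.3447, -2.3152]  x^+=[-1.3695, -0.4010, -0.2649]  P^+=[0.0905 0.0233 0.0640; 0.0233 0.2890 -0.4541; 0.0640 -0.4541 2.7473]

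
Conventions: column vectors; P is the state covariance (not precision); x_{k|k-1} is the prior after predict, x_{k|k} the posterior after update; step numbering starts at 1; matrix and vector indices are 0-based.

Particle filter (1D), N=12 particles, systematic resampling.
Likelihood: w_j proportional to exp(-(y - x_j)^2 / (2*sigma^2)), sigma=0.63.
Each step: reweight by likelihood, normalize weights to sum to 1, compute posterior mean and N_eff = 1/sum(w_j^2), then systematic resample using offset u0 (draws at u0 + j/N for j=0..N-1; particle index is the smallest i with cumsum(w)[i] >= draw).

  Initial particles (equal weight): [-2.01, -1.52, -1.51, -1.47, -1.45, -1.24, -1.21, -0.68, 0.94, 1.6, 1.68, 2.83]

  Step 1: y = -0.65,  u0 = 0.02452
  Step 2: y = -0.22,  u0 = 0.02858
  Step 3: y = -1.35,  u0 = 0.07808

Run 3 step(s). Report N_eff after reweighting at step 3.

N_eff = 11.1633

step 1: w=[0.0237, 0.0937, 0.0958, 0.1042, 0.1086, 0.1568, 0.1638, 0.2428, 0.0101, 0.0004, 0.0003, 0.0000]  mean=-1.1923  Neff=6.5952  idx=[1, 1, 2, 3, 4, 5, 5, 6, 6, 7, 7, 7]
step 2: w=[0.0292, 0.0292, 0.0302, 0.0343, 0.0365, 0.0663, 0.0663, 0.0715, 0.0715, 0.1883, 0.1883, 0.1883]  mean=-0.9595  Neff=7.6626  idx=[0, 3, 5, 6, 7, 9, 9, 9, 10, 10, 11, 11]
step 3: w=[0.1087, 0.1107, 0.1111, 0.1111, 0.1100, 0.0641, 0.0641, 0.0641, 0.0641, 0.0641, 0.0641, 0.0641]  mean=-1.0415  Neff=11.1633  idx=[0, 1, 2, 2, 3, 4, 5, 6, 8, 9, 10, 11]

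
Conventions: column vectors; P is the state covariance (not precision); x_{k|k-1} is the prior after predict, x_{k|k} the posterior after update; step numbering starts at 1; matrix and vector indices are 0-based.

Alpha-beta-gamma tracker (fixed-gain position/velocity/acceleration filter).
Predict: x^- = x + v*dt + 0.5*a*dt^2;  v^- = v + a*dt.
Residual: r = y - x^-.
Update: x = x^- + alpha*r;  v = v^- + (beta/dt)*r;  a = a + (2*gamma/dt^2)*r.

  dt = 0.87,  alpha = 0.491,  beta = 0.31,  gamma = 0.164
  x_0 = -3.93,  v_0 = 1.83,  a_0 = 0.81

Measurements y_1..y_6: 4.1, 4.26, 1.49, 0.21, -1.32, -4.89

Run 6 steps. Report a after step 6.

step 1: x_pred=-2.0314  r=6.1314  x^+=0.9791  v^+=4.7194  a^+=3.4670
step 2: x_pred=6.3971  r=-2.1371  x^+=5.3478  v^+=6.9742  a^+=2.5409
step 3: x_pred=12.3770  r=-10.8870  x^+=7.0315  v^+=5.3055  a^+=-2.1769
step 4: x_pred=10.8234  r=-10.6134  x^+=5.6122  v^+=-0.3702  a^+=-6.7762
step 5: x_pred=2.7257  r=-4.0457  x^+=0.7392  v^+=-7.7071  a^+=-8.5294
step 6: x_pred=-9.1939  r=4.3039  x^+=-7.0807  v^+=-13.5941  a^+=-6.6643

a_post = -6.6643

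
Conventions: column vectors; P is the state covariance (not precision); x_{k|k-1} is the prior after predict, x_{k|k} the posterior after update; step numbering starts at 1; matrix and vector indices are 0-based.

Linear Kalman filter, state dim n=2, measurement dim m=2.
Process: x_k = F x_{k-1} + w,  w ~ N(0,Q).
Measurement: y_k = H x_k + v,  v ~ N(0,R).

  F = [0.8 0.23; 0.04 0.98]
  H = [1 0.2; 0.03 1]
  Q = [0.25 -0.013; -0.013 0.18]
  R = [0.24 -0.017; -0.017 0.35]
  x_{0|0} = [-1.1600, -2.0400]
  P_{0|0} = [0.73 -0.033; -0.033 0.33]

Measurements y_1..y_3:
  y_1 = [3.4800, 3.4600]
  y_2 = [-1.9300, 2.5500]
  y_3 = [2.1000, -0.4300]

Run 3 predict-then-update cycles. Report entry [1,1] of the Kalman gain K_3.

step 1: x^-=[-1.3972, -2.0456]  P^-=[0.7225 0.0586; 0.0586 0.4955]  S=[1.0058 0.1627; 0.1627 0.8497]  K=[0.7376 -0.0468; 0.0641 0.5730]  nu=[5.2863, 5.5475]  x^+=[2.2423, 1.4717]  P^+=[0.1847 -0.0345; -0.0345 0.2005]
step 2: x^-=[2.1324, 1.5320]  P^-=[0.3661 0.0108; 0.0108 0.3701]  S=[0.6253 0.0788; 0.0788 0.7211]  K=[0.5934 -0.0347; 0.0718 0.5059]  nu=[-4.3688, 0.9540]  x^+=[-0.4932, 1.7008]  P^+=[0.1483 -0.0267; -0.0267 0.1766]
step 3: x^-=[-0.0034, 1.6471]  P^-=[0.3445 0.0104; 0.0104 0.3478]  S=[0.6025 0.0733; 0.0733 0.6987]  K=[0.5789 -0.0311; 0.0730 0.4905]  nu=[1.7740, -2.0770]  x^+=[1.0882, 0.7577]  P^+=[0.1445 -0.0251; -0.0251 0.1712]

K[1,1] = 0.4905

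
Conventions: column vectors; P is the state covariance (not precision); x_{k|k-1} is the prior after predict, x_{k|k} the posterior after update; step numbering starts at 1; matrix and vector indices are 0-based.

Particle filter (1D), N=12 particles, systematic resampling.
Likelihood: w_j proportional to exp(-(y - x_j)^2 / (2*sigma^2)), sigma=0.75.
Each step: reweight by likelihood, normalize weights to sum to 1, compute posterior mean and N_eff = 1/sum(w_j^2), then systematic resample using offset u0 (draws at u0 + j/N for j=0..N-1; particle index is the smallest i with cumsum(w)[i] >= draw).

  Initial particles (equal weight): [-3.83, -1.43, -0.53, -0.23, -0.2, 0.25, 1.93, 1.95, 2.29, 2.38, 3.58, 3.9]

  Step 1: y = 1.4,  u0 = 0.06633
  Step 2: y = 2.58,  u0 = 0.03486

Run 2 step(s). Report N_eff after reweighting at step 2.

N_eff = 9.7849

step 1: w=[0.0000, 0.0003, 0.0121, 0.0312, 0.0340, 0.1020, 0.2575, 0.2526, 0.1635, 0.1408, 0.0048, 0.0013]  mean=1.7261  Neff=5.2802  idx=[4, 5, 6, 6, 6, 7, 7, 7, 8, 8, 9, 9]
step 2: w=[0.0001, 0.0010, 0.0863, 0.0863, 0.0863, 0.0882, 0.0882, 0.0882, 0.1165, 0.1165, 0.1212, 0.1212]  mean=2.1263  Neff=9.7849  idx=[2, 3, 4, 5, 6, 7, 8, 8, 9, 10, 10, 11]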